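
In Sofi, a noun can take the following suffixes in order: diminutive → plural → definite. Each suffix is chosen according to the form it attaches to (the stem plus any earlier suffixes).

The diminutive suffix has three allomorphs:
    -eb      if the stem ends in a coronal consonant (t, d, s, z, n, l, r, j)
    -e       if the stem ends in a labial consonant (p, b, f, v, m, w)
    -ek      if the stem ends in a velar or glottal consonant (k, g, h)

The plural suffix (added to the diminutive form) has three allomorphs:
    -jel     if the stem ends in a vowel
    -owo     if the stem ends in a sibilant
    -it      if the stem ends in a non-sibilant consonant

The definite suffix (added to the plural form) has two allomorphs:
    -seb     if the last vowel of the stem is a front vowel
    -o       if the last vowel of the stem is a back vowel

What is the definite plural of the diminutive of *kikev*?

kikevejelseb

*kikev* — final consonant /v/ (labial) → -e → *kikeve*.
The diminutive form *kikeve*: final sound = /e/, a vowel → -jel → *kikevejel*.
Since the last vowel of the plural form *kikevejel* is /e/ (a front vowel), it takes -seb, giving *kikevejelseb*.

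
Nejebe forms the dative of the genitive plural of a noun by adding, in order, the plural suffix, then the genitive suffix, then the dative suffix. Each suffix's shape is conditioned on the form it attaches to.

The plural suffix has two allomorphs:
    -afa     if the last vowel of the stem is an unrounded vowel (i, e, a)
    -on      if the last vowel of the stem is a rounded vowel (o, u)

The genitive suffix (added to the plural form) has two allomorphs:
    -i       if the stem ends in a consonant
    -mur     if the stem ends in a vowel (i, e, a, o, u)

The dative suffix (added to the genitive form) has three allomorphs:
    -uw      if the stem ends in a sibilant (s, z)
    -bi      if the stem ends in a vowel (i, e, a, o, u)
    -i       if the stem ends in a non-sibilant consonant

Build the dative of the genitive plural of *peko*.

pekoonibi

The last vowel of *peko* is /o/, which is a rounded vowel, so the plural suffix is -on, giving *pekoon*.
The plural form *pekoon*: final sound = /n/, a consonant → -i → *pekooni*.
Since the final sound of the genitive form *pekooni* is /i/ (a vowel), it takes -bi, giving *pekoonibi*.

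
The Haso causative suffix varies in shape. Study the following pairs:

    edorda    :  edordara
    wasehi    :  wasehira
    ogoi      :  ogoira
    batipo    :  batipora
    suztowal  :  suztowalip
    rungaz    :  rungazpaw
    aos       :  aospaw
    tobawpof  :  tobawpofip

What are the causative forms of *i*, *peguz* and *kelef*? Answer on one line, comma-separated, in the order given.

Looking at the final sound of each stem: -paw when the stem ends in a sibilant (*rungaz*, *aos*); -ip when the stem ends in a non-sibilant consonant (*suztowal*, *tobawpof*); -ra when the stem ends in a vowel (*edorda*, *wasehi*, *ogoi*, *batipo*).
*i* — final sound /i/ (a vowel) → -ra → *ira*.
*peguz*: final sound = /z/, a sibilant → -paw → *peguzpaw*.
*kelef*: final sound = /f/, a non-sibilant consonant → -ip → *kelefip*.

ira, peguzpaw, kelefip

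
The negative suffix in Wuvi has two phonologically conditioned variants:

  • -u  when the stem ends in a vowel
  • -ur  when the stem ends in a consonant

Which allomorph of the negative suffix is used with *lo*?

Since the final sound of *lo* is /o/ (a vowel), it takes -u.

-u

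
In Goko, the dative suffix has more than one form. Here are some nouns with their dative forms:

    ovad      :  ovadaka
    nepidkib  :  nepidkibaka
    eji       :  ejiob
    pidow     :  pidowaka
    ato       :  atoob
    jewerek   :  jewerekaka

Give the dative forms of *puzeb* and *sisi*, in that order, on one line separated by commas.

puzebaka, sisiob

The pattern is consonant vs. vowel: -aka when the stem ends in a consonant (*ovad*, *nepidkib*, *pidow*, *jewerek*); -ob when the stem ends in a vowel (*eji*, *ato*).
The final sound of *puzeb* is /b/, which is a consonant, so the suffix is -aka, giving *puzebaka*.
*sisi*: final sound = /i/, a vowel → -ob → *sisiob*.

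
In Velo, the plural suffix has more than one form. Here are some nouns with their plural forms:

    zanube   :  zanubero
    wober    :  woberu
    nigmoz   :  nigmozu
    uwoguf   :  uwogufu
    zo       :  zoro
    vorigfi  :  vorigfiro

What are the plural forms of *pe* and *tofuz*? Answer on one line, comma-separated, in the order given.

The alternation tracks the final sound of the stem — -u when the stem ends in a consonant (*wober*, *nigmoz*, *uwoguf*); -ro when the stem ends in a vowel (*zanube*, *zo*, *vorigfi*).
*pe*: final sound = /e/, a vowel → -ro → *pero*.
Since the final sound of *tofuz* is /z/ (a consonant), it takes -u, giving *tofuzu*.

pero, tofuzu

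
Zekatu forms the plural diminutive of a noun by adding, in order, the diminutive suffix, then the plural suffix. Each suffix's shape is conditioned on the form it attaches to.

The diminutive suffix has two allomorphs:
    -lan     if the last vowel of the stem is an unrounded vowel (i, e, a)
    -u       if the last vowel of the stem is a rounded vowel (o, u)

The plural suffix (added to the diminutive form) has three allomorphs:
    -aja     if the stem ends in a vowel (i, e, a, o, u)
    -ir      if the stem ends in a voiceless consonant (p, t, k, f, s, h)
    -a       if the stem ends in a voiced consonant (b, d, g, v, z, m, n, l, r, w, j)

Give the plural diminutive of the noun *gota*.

gotalana

The last vowel of *gota* is /a/, which is an unrounded vowel, so the diminutive suffix is -lan, giving *gotalan*.
The diminutive form *gotalan*: final sound = /n/, a voiced consonant → -a → *gotalana*.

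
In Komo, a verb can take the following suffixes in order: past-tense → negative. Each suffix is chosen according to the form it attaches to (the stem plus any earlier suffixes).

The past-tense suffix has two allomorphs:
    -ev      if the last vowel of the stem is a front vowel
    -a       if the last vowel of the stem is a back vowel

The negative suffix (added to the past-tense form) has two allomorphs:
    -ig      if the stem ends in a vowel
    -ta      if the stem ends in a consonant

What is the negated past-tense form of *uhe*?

Since the last vowel of *uhe* is /e/ (a front vowel), it takes -ev, giving *uheev*.
The past-tense form *uheev*: final sound = /v/, a consonant → -ta → *uheevta*.

uheevta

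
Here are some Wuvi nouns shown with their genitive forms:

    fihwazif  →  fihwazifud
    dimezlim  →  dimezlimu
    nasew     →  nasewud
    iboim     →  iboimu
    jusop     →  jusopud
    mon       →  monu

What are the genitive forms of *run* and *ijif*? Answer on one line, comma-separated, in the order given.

runu, ijifud

Looking at the final consonant of each stem: -u when the stem ends in a nasal (*dimezlim*, *iboim*, *mon*); -ud when the stem ends in a non-nasal consonant (*fihwazif*, *nasew*, *jusop*).
*run*: final consonant = /n/, a nasal → -u → *runu*.
The final consonant of *ijif* is /f/, which is non-nasal, so the suffix is -ud, giving *ijifud*.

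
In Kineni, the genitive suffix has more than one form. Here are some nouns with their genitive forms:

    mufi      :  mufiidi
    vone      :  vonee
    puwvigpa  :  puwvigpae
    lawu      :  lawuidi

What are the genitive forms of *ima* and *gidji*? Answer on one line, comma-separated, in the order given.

The suffix is conditioned by the last vowel: -idi when the last vowel of the stem is a high vowel (*mufi*, *lawu*); -e when the last vowel of the stem is a non-high vowel (*vone*, *puwvigpa*).
The last vowel of *ima* is /a/, which is a non-high vowel, so the suffix is -e, giving *imae*.
The last vowel of *gidji* is /i/, which is a high vowel, so the suffix is -idi, giving *gidjiidi*.

imae, gidjiidi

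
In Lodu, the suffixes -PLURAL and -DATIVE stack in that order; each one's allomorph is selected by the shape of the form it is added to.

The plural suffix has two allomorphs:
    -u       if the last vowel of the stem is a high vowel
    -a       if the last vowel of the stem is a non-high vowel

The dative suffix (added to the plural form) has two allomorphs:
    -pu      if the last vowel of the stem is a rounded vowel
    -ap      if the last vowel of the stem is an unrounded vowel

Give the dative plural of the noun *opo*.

opoaap

*opo*: last vowel = /o/, a non-high vowel → -a → *opoa*.
The last vowel of the plural form *opoa* is /a/, which is an unrounded vowel, so the dative suffix is -ap, giving *opoaap*.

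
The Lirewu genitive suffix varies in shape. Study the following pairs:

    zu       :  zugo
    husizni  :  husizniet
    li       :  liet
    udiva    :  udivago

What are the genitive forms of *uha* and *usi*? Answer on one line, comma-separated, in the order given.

The suffix is conditioned by the last vowel: -et when the last vowel of the stem is a front vowel (*husizni*, *li*); -go when the last vowel of the stem is a back vowel (*zu*, *udiva*).
Since the last vowel of *uha* is /a/ (a back vowel), it takes -go, giving *uhago*.
The last vowel of *usi* is /i/, which is a front vowel, so the suffix is -et, giving *usiet*.

uhago, usiet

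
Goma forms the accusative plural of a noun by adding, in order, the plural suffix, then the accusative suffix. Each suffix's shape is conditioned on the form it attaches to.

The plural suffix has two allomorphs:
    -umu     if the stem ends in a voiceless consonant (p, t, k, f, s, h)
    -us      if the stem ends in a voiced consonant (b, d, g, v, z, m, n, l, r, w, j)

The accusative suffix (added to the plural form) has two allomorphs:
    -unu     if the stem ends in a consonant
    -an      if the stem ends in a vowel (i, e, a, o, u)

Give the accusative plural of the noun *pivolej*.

The final consonant of *pivolej* is /j/, which is voiced, so the plural suffix is -us, giving *pivolejus*.
The plural form *pivolejus* — final sound /s/ (a consonant) → -unu → *pivolejusunu*.

pivolejusunu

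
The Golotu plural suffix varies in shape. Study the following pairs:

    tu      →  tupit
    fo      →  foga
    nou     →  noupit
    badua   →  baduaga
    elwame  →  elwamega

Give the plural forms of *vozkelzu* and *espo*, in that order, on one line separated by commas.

The suffix is conditioned by the last vowel: -pit when the last vowel of the stem is a high vowel (*tu*, *nou*); -ga when the last vowel of the stem is a non-high vowel (*fo*, *badua*, *elwame*).
The last vowel of *vozkelzu* is /u/, which is a high vowel, so the suffix is -pit, giving *vozkelzupit*.
Since the last vowel of *espo* is /o/ (a non-high vowel), it takes -ga, giving *espoga*.

vozkelzupit, espoga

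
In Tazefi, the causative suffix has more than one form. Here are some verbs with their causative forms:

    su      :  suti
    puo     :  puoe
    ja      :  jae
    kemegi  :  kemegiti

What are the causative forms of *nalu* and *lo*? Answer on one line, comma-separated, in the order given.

naluti, loe

The pattern is height harmony: -ti when the last vowel of the stem is a high vowel (*su*, *kemegi*); -e when the last vowel of the stem is a non-high vowel (*puo*, *ja*).
*nalu*: last vowel = /u/, a high vowel → -ti → *naluti*.
Since the last vowel of *lo* is /o/ (a non-high vowel), it takes -e, giving *loe*.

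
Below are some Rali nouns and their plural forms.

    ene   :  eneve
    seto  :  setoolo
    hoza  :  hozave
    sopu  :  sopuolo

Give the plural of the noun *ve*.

The alternation tracks the last vowel of the stem — -olo when the last vowel of the stem is a rounded vowel (*seto*, *sopu*); -ve when the last vowel of the stem is an unrounded vowel (*ene*, *hoza*).
*ve* — last vowel /e/ (an unrounded vowel) → -ve → *veve*.

veve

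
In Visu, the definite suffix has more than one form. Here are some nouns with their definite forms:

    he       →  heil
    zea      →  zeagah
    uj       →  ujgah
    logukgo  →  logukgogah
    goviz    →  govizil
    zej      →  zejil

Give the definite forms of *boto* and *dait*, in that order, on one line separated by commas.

botogah, daitil

Looking at the last vowel of each stem: -il when the last vowel of the stem is a front vowel (*he*, *goviz*, *zej*); -gah when the last vowel of the stem is a back vowel (*zea*, *uj*, *logukgo*).
Since the last vowel of *boto* is /o/ (a back vowel), it takes -gah, giving *botogah*.
The last vowel of *dait* is /i/, which is a front vowel, so the suffix is -il, giving *daitil*.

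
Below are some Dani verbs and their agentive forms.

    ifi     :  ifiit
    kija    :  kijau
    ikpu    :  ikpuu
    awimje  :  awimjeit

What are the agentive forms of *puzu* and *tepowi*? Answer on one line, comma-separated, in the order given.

puzuu, tepowiit

The pattern is front/back vowel harmony: -it when the last vowel of the stem is a front vowel (*ifi*, *awimje*); -u when the last vowel of the stem is a back vowel (*kija*, *ikpu*).
Since the last vowel of *puzu* is /u/ (a back vowel), it takes -u, giving *puzuu*.
*tepowi* — last vowel /i/ (a front vowel) → -it → *tepowiit*.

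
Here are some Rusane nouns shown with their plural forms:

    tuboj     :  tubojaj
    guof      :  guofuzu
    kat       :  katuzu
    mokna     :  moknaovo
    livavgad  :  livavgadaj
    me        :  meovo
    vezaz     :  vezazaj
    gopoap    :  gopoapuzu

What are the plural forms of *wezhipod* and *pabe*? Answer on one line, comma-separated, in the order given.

The suffix is conditioned by the final sound: -uzu when the stem ends in a voiceless consonant (*guof*, *kat*, *gopoap*); -aj when the stem ends in a voiced consonant (*tuboj*, *livavgad*, *vezaz*); -ovo when the stem ends in a vowel (*mokna*, *me*).
*wezhipod* — final sound /d/ (a voiced consonant) → -aj → *wezhipodaj*.
Since the final sound of *pabe* is /e/ (a vowel), it takes -ovo, giving *pabeovo*.

wezhipodaj, pabeovo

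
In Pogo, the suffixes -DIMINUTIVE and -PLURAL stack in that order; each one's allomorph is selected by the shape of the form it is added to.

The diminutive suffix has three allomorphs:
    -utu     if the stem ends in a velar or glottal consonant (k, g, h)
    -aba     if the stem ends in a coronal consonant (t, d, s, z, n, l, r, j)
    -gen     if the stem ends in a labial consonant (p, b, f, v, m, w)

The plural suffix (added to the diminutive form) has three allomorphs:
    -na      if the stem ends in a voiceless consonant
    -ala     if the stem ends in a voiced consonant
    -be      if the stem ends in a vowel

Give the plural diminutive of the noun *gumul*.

The final consonant of *gumul* is /l/, which is coronal, so the diminutive suffix is -aba, giving *gumulaba*.
The diminutive form *gumulaba* — final sound /a/ (a vowel) → -be → *gumulababe*.

gumulababe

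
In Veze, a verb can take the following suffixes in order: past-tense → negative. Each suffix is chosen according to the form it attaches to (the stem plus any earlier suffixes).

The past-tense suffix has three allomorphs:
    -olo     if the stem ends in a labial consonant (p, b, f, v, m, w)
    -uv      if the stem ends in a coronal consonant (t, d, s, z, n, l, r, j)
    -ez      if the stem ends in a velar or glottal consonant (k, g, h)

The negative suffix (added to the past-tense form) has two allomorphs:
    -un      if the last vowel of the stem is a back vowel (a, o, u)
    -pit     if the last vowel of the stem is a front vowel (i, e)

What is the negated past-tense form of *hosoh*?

Since the final consonant of *hosoh* is /h/ (velar/glottal), it takes -ez, giving *hosohez*.
The past-tense form *hosohez*: last vowel = /e/, a front vowel → -pit → *hosohezpit*.

hosohezpit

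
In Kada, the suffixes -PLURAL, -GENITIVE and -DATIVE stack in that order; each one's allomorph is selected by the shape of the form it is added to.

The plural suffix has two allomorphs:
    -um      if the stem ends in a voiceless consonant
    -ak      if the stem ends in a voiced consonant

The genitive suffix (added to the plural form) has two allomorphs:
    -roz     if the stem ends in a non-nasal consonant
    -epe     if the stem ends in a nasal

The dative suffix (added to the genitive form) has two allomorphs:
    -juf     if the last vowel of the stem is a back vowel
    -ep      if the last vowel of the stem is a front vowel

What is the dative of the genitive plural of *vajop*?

The final consonant of *vajop* is /p/, which is voiceless, so the plural suffix is -um, giving *vajopum*.
The plural form *vajopum* — final consonant /m/ (a nasal) → -epe → *vajopumepe*.
Since the last vowel of the genitive form *vajopumepe* is /e/ (a front vowel), it takes -ep, giving *vajopumepeep*.

vajopumepeep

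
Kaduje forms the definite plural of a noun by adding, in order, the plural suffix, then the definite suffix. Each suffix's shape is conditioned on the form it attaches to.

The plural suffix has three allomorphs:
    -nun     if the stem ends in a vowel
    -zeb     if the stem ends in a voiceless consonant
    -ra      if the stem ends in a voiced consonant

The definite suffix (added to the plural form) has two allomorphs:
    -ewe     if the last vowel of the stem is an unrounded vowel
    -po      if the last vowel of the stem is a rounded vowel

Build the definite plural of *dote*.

dotenunpo

*dote*: final sound = /e/, a vowel → -nun → *dotenun*.
The plural form *dotenun*: last vowel = /u/, a rounded vowel → -po → *dotenunpo*.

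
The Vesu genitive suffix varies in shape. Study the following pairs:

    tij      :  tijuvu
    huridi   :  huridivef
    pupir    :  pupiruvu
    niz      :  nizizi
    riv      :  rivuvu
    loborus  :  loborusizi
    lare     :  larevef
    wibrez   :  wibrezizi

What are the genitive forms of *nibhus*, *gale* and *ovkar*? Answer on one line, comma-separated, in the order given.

nibhusizi, galevef, ovkaruvu

The alternation tracks the final sound of the stem — -izi when the stem ends in a sibilant (*niz*, *loborus*, *wibrez*); -uvu when the stem ends in a non-sibilant consonant (*tij*, *pupir*, *riv*); -vef when the stem ends in a vowel (*huridi*, *lare*).
*nibhus* — final sound /s/ (a sibilant) → -izi → *nibhusizi*.
*gale* — final sound /e/ (a vowel) → -vef → *galevef*.
*ovkar*: final sound = /r/, a non-sibilant consonant → -uvu → *ovkaruvu*.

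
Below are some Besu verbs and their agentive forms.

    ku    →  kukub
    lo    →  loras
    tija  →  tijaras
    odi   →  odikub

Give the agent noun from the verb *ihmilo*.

ihmiloras

The alternation tracks the last vowel of the stem — -kub when the last vowel of the stem is a high vowel (*ku*, *odi*); -ras when the last vowel of the stem is a non-high vowel (*lo*, *tija*).
*ihmilo* — last vowel /o/ (a non-high vowel) → -ras → *ihmiloras*.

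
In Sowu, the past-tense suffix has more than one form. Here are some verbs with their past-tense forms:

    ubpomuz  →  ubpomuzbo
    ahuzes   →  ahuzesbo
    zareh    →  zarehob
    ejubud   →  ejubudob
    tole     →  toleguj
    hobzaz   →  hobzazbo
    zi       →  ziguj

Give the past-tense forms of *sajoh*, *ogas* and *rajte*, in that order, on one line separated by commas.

sajohob, ogasbo, rajteguj

The alternation tracks the final sound of the stem — -bo when the stem ends in a sibilant (*ubpomuz*, *ahuzes*, *hobzaz*); -ob when the stem ends in a non-sibilant consonant (*zareh*, *ejubud*); -guj when the stem ends in a vowel (*tole*, *zi*).
Since the final sound of *sajoh* is /h/ (a non-sibilant consonant), it takes -ob, giving *sajohob*.
The final sound of *ogas* is /s/, which is a sibilant, so the suffix is -bo, giving *ogasbo*.
*rajte* — final sound /e/ (a vowel) → -guj → *rajteguj*.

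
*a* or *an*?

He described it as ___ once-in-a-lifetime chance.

a

The indefinite article is chosen by the initial *sound* of the following word, not its spelling.
*once-in-a-lifetime* begins with the sound /wʌ/ (*once* pronounced with initial /w/) — a consonant sound.
So the article is *a*: He described it as a once-in-a-lifetime chance.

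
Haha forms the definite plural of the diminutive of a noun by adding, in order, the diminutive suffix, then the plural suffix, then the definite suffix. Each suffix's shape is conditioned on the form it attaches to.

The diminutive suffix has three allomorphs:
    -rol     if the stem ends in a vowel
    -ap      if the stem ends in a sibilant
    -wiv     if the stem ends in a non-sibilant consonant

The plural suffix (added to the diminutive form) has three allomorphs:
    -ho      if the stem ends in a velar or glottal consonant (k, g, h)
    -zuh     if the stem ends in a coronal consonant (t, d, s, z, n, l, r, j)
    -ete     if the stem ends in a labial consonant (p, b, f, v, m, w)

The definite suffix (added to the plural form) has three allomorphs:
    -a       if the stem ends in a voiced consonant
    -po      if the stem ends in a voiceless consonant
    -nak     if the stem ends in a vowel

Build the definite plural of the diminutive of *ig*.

The final sound of *ig* is /g/, which is a non-sibilant consonant, so the diminutive suffix is -wiv, giving *igwiv*.
The diminutive form *igwiv*: final consonant = /v/, labial → -ete → *igwivete*.
Since the final sound of the plural form *igwivete* is /e/ (a vowel), it takes -nak, giving *igwivetenak*.

igwivetenak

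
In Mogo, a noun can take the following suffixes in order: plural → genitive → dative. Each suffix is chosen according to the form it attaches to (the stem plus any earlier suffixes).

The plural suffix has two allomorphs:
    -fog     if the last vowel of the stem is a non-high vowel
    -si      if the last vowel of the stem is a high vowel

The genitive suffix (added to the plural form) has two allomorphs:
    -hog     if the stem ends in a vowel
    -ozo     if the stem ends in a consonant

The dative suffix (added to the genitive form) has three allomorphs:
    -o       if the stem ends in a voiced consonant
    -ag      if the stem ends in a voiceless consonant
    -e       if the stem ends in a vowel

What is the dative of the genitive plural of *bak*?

*bak*: last vowel = /a/, a non-high vowel → -fog → *bakfog*.
Since the final sound of the plural form *bakfog* is /g/ (a consonant), it takes -ozo, giving *bakfogozo*.
The genitive form *bakfogozo*: final sound = /o/, a vowel → -e → *bakfogozoe*.

bakfogozoe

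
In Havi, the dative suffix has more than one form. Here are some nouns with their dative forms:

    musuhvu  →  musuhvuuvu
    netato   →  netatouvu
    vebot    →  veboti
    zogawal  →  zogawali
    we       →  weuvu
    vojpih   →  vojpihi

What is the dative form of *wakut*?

Looking at the final sound of each stem: -i when the stem ends in a consonant (*vebot*, *zogawal*, *vojpih*); -uvu when the stem ends in a vowel (*musuhvu*, *netato*, *we*).
The final sound of *wakut* is /t/, which is a consonant, so the suffix is -i, giving *wakuti*.

wakuti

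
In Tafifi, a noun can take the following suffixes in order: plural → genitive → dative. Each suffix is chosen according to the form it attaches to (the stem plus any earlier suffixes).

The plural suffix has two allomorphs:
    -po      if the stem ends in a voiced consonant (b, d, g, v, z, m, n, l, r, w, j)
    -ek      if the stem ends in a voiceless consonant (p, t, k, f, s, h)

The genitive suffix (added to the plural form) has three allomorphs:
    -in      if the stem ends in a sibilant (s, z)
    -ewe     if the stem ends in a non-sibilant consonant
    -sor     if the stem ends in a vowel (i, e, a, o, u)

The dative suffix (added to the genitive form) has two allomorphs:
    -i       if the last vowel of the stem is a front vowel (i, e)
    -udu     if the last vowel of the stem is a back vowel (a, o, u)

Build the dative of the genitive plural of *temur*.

temurposorudu

The final consonant of *temur* is /r/, which is voiced, so the plural suffix is -po, giving *temurpo*.
The plural form *temurpo* — final sound /o/ (a vowel) → -sor → *temurposor*.
Since the last vowel of the genitive form *temurposor* is /o/ (a back vowel), it takes -udu, giving *temurposorudu*.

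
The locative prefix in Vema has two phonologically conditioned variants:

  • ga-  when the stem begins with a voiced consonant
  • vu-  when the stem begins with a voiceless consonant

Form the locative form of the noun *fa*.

vufa

The first consonant of *fa* is /f/, which is voiceless, so the prefix is vu-, giving *vufa*.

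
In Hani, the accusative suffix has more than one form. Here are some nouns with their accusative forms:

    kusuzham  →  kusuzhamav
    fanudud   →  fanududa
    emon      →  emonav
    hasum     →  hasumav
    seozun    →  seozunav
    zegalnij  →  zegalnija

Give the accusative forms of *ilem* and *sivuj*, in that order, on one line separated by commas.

ilemav, sivuja

The pattern is nasality of the final consonant: -av when the stem ends in a nasal (*kusuzham*, *emon*, *hasum*, *seozun*); -a when the stem ends in a non-nasal consonant (*fanudud*, *zegalnij*).
*ilem* — final consonant /m/ (a nasal) → -av → *ilemav*.
*sivuj*: final consonant = /j/, non-nasal → -a → *sivuja*.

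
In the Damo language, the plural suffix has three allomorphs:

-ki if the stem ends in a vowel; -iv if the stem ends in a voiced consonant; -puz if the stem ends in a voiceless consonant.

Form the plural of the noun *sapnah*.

sapnahpuz

*sapnah*: final sound = /h/, a voiceless consonant → -puz → *sapnahpuz*.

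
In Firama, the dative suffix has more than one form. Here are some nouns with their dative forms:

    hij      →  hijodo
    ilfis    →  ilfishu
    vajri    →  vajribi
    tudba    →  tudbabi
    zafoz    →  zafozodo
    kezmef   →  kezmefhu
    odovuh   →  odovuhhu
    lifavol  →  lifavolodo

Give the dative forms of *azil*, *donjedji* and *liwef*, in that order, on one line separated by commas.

azilodo, donjedjibi, liwefhu

The suffix is conditioned by the final sound: -hu when the stem ends in a voiceless consonant (*ilfis*, *kezmef*, *odovuh*); -odo when the stem ends in a voiced consonant (*hij*, *zafoz*, *lifavol*); -bi when the stem ends in a vowel (*vajri*, *tudba*).
*azil*: final sound = /l/, a voiced consonant → -odo → *azilodo*.
Since the final sound of *donjedji* is /i/ (a vowel), it takes -bi, giving *donjedjibi*.
*liwef*: final sound = /f/, a voiceless consonant → -hu → *liwefhu*.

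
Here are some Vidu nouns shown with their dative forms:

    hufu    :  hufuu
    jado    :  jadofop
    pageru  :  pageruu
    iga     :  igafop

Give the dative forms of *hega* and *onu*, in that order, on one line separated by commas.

hegafop, onuu

Looking at the last vowel of each stem: -u when the last vowel of the stem is a high vowel (*hufu*, *pageru*); -fop when the last vowel of the stem is a non-high vowel (*jado*, *iga*).
Since the last vowel of *hega* is /a/ (a non-high vowel), it takes -fop, giving *hegafop*.
Since the last vowel of *onu* is /u/ (a high vowel), it takes -u, giving *onuu*.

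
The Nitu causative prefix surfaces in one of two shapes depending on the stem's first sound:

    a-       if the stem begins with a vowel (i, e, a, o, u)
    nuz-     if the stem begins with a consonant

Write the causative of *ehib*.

aehib

The first sound of *ehib* is /e/, which is a vowel, so the prefix is a-, giving *aehib*.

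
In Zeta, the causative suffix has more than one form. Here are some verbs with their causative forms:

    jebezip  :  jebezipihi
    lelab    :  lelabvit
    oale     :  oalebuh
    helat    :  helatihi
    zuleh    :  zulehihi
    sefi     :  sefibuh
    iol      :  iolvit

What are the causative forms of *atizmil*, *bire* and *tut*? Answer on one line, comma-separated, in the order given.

atizmilvit, birebuh, tutihi

The alternation tracks the final sound of the stem — -ihi when the stem ends in a voiceless consonant (*jebezip*, *helat*, *zuleh*); -vit when the stem ends in a voiced consonant (*lelab*, *iol*); -buh when the stem ends in a vowel (*oale*, *sefi*).
*atizmil*: final sound = /l/, a voiced consonant → -vit → *atizmilvit*.
Since the final sound of *bire* is /e/ (a vowel), it takes -buh, giving *birebuh*.
*tut* — final sound /t/ (a voiceless consonant) → -ihi → *tutihi*.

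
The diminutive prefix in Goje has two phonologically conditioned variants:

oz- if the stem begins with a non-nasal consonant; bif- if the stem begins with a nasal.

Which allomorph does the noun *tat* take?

*tat* — first consonant /t/ (non-nasal) → oz-.

oz-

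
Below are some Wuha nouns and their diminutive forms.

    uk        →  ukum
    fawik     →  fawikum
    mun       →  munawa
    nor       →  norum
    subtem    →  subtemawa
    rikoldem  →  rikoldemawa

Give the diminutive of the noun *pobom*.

Looking at the final consonant of each stem: -awa when the stem ends in a nasal (*mun*, *subtem*, *rikoldem*); -um when the stem ends in a non-nasal consonant (*uk*, *fawik*, *nor*).
The final consonant of *pobom* is /m/, which is a nasal, so the suffix is -awa, giving *pobomawa*.

pobomawa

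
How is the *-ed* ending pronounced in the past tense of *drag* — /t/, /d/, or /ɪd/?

/d/

The stem *drag* ends in a voiced sound other than /d/.
The -ed suffix is realized as /ɪd/ after /t, d/; as /t/ after other voiceless consonants; and as /d/ after other voiced sounds.
So -ed on *drag* is pronounced /d/.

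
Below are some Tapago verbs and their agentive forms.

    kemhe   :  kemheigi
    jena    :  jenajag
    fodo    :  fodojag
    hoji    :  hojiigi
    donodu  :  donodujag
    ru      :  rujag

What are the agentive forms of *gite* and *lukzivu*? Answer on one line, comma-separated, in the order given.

giteigi, lukzivujag

The pattern is front/back vowel harmony: -igi when the last vowel of the stem is a front vowel (*kemhe*, *hoji*); -jag when the last vowel of the stem is a back vowel (*jena*, *fodo*, *donodu*, *ru*).
*gite* — last vowel /e/ (a front vowel) → -igi → *giteigi*.
The last vowel of *lukzivu* is /u/, which is a back vowel, so the suffix is -jag, giving *lukzivujag*.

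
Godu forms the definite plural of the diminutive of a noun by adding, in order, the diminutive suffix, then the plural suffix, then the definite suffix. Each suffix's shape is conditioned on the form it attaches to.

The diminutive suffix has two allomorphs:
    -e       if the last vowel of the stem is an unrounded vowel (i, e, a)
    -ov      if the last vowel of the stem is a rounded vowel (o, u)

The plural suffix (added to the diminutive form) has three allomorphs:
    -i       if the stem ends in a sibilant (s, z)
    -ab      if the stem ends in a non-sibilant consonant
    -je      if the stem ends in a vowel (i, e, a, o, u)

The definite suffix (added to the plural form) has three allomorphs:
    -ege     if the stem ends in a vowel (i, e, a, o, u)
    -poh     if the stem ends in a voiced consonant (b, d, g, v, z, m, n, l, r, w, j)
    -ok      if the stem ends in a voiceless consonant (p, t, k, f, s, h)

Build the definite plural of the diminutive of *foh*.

fohovabpoh

The last vowel of *foh* is /o/, which is a rounded vowel, so the diminutive suffix is -ov, giving *fohov*.
The diminutive form *fohov*: final sound = /v/, a non-sibilant consonant → -ab → *fohovab*.
The final sound of the plural form *fohovab* is /b/, which is a voiced consonant, so the definite suffix is -poh, giving *fohovabpoh*.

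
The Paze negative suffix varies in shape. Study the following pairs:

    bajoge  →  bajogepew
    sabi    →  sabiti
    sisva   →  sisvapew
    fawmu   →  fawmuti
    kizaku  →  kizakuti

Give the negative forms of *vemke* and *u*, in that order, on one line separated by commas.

The pattern is height harmony: -ti when the last vowel of the stem is a high vowel (*sabi*, *fawmu*, *kizaku*); -pew when the last vowel of the stem is a non-high vowel (*bajoge*, *sisva*).
*vemke* — last vowel /e/ (a non-high vowel) → -pew → *vemkepew*.
Since the last vowel of *u* is /u/ (a high vowel), it takes -ti, giving *uti*.

vemkepew, uti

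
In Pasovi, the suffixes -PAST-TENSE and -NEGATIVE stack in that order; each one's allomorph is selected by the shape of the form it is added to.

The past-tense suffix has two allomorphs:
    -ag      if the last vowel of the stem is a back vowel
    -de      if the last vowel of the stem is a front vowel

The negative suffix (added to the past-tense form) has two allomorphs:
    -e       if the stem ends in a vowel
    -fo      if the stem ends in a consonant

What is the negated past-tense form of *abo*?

aboagfo

Since the last vowel of *abo* is /o/ (a back vowel), it takes -ag, giving *aboag*.
The past-tense form *aboag*: final sound = /g/, a consonant → -fo → *aboagfo*.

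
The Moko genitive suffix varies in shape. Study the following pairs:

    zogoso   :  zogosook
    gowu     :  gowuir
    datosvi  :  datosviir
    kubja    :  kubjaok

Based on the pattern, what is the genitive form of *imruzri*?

Looking at the last vowel of each stem: -ir when the last vowel of the stem is a high vowel (*gowu*, *datosvi*); -ok when the last vowel of the stem is a non-high vowel (*zogoso*, *kubja*).
Since the last vowel of *imruzri* is /i/ (a high vowel), it takes -ir, giving *imruzriir*.

imruzriir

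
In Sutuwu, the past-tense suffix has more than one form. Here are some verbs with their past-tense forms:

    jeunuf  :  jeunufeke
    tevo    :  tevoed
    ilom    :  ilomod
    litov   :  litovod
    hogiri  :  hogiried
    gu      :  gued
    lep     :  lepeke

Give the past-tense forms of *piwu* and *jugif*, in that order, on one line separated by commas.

piwued, jugifeke

Looking at the final sound of each stem: -eke when the stem ends in a voiceless consonant (*jeunuf*, *lep*); -od when the stem ends in a voiced consonant (*ilom*, *litov*); -ed when the stem ends in a vowel (*tevo*, *hogiri*, *gu*).
Since the final sound of *piwu* is /u/ (a vowel), it takes -ed, giving *piwued*.
The final sound of *jugif* is /f/, which is a voiceless consonant, so the suffix is -eke, giving *jugifeke*.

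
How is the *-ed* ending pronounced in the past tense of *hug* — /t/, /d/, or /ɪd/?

The stem *hug* ends in a voiced sound other than /d/.
The -ed suffix is realized as /ɪd/ after /t, d/; as /t/ after other voiceless consonants; and as /d/ after other voiced sounds.
So -ed on *hug* is pronounced /d/.

/d/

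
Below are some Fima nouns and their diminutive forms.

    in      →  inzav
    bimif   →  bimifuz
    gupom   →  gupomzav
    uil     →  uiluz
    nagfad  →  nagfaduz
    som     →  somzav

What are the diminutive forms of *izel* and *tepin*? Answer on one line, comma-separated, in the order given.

The alternation tracks the final consonant of the stem — -zav when the stem ends in a nasal (*in*, *gupom*, *som*); -uz when the stem ends in a non-nasal consonant (*bimif*, *uil*, *nagfad*).
The final consonant of *izel* is /l/, which is non-nasal, so the suffix is -uz, giving *izeluz*.
The final consonant of *tepin* is /n/, which is a nasal, so the suffix is -zav, giving *tepinzav*.

izeluz, tepinzav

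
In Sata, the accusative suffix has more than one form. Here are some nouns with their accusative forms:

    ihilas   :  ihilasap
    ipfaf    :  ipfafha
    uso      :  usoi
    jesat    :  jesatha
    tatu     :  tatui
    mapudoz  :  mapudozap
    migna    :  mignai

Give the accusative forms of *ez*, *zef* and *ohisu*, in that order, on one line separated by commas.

The suffix is conditioned by the final sound: -ap when the stem ends in a sibilant (*ihilas*, *mapudoz*); -ha when the stem ends in a non-sibilant consonant (*ipfaf*, *jesat*); -i when the stem ends in a vowel (*uso*, *tatu*, *migna*).
Since the final sound of *ez* is /z/ (a sibilant), it takes -ap, giving *ezap*.
The final sound of *zef* is /f/, which is a non-sibilant consonant, so the suffix is -ha, giving *zefha*.
*ohisu* — final sound /u/ (a vowel) → -i → *ohisui*.

ezap, zefha, ohisui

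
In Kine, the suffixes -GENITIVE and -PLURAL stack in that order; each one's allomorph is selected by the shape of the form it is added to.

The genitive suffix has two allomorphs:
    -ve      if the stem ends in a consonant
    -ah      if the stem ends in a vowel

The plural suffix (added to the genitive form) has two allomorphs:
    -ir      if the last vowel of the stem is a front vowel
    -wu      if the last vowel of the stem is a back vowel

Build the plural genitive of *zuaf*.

zuafveir

Since the final sound of *zuaf* is /f/ (a consonant), it takes -ve, giving *zuafve*.
The genitive form *zuafve* — last vowel /e/ (a front vowel) → -ir → *zuafveir*.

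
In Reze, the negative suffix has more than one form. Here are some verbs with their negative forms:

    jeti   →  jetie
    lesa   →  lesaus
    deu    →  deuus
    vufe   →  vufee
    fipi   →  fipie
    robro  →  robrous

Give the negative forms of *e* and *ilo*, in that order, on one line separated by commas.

The suffix is conditioned by the last vowel: -e when the last vowel of the stem is a front vowel (*jeti*, *vufe*, *fipi*); -us when the last vowel of the stem is a back vowel (*lesa*, *deu*, *robro*).
Since the last vowel of *e* is /e/ (a front vowel), it takes -e, giving *ee*.
*ilo*: last vowel = /o/, a back vowel → -us → *ilous*.

ee, ilous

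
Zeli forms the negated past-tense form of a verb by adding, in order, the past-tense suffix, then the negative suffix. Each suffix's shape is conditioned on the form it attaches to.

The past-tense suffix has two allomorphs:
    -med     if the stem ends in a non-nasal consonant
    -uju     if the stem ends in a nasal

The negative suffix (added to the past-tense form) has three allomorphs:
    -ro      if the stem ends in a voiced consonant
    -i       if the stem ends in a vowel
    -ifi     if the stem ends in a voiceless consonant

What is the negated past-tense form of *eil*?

The final consonant of *eil* is /l/, which is non-nasal, so the past-tense suffix is -med, giving *eilmed*.
Since the final sound of the past-tense form *eilmed* is /d/ (a voiced consonant), it takes -ro, giving *eilmedro*.

eilmedro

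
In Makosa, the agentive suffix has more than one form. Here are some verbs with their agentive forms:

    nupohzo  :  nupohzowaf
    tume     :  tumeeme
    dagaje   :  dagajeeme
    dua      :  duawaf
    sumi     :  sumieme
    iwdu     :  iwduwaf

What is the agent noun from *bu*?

buwaf

The pattern is front/back vowel harmony: -eme when the last vowel of the stem is a front vowel (*tume*, *dagaje*, *sumi*); -waf when the last vowel of the stem is a back vowel (*nupohzo*, *dua*, *iwdu*).
Since the last vowel of *bu* is /u/ (a back vowel), it takes -waf, giving *buwaf*.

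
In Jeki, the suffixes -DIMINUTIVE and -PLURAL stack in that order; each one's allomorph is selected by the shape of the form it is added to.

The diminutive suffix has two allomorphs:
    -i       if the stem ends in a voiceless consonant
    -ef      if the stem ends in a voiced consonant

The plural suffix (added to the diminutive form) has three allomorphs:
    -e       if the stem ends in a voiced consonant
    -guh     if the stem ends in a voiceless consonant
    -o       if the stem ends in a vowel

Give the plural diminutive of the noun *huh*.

huhio

*huh* — final consonant /h/ (voiceless) → -i → *huhi*.
The diminutive form *huhi*: final sound = /i/, a vowel → -o → *huhio*.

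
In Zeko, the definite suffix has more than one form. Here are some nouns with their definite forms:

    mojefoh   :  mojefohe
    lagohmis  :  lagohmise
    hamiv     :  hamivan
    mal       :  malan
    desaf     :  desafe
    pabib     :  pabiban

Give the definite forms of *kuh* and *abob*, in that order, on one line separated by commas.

kuhe, aboban

The suffix is conditioned by the final consonant: -e when the stem ends in a voiceless consonant (*mojefoh*, *lagohmis*, *desaf*); -an when the stem ends in a voiced consonant (*hamiv*, *mal*, *pabib*).
*kuh*: final consonant = /h/, voiceless → -e → *kuhe*.
The final consonant of *abob* is /b/, which is voiced, so the suffix is -an, giving *aboban*.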